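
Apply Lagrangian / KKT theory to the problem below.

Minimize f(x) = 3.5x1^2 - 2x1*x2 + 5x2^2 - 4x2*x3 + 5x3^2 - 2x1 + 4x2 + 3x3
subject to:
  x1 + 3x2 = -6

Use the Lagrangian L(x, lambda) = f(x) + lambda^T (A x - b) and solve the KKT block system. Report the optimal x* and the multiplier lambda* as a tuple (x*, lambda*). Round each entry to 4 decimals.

Form the Lagrangian:
  L(x, lambda) = (1/2) x^T Q x + c^T x + lambda^T (A x - b)
Stationarity (grad_x L = 0): Q x + c + A^T lambda = 0.
Primal feasibility: A x = b.

This gives the KKT block system:
  [ Q   A^T ] [ x     ]   [-c ]
  [ A    0  ] [ lambda ] = [ b ]

Solving the linear system:
  x*      = (-0.6331, -1.789, -1.0156)
  lambda* = (2.8537)
  f(x*)   = 4.0929

x* = (-0.6331, -1.789, -1.0156), lambda* = (2.8537)


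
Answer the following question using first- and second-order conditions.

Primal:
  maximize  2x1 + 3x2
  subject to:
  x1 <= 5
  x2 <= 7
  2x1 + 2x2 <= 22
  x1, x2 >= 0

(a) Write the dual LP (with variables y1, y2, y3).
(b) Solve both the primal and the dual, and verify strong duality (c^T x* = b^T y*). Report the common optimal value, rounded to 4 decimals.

The standard primal-dual pair for 'max c^T x s.t. A x <= b, x >= 0' is:
  Dual:  min b^T y  s.t.  A^T y >= c,  y >= 0.

So the dual LP is:
  minimize  5y1 + 7y2 + 22y3
  subject to:
    y1 + 2y3 >= 2
    y2 + 2y3 >= 3
    y1, y2, y3 >= 0

Solving the primal: x* = (4, 7).
  primal value c^T x* = 29.
Solving the dual: y* = (0, 1, 1).
  dual value b^T y* = 29.
Strong duality: c^T x* = b^T y*. Confirmed.

29


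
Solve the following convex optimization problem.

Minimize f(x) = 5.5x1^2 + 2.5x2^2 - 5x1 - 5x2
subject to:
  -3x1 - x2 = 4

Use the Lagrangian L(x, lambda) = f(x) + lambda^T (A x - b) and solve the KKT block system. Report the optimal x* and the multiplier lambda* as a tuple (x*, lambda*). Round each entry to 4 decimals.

Form the Lagrangian:
  L(x, lambda) = (1/2) x^T Q x + c^T x + lambda^T (A x - b)
Stationarity (grad_x L = 0): Q x + c + A^T lambda = 0.
Primal feasibility: A x = b.

This gives the KKT block system:
  [ Q   A^T ] [ x     ]   [-c ]
  [ A    0  ] [ lambda ] = [ b ]

Solving the linear system:
  x*      = (-1.25, -0.25)
  lambda* = (-6.25)
  f(x*)   = 16.25

x* = (-1.25, -0.25), lambda* = (-6.25)


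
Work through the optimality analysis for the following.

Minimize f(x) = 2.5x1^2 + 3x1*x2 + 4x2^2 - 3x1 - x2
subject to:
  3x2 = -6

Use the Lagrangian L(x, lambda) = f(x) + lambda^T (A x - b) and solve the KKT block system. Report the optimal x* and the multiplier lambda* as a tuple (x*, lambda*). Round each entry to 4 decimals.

Form the Lagrangian:
  L(x, lambda) = (1/2) x^T Q x + c^T x + lambda^T (A x - b)
Stationarity (grad_x L = 0): Q x + c + A^T lambda = 0.
Primal feasibility: A x = b.

This gives the KKT block system:
  [ Q   A^T ] [ x     ]   [-c ]
  [ A    0  ] [ lambda ] = [ b ]

Solving the linear system:
  x*      = (1.8, -2)
  lambda* = (3.8667)
  f(x*)   = 9.9

x* = (1.8, -2), lambda* = (3.8667)


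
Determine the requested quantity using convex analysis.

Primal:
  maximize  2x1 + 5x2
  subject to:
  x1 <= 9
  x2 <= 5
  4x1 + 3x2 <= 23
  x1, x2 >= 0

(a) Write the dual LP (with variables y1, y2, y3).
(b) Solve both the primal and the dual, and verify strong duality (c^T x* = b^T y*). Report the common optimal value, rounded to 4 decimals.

The standard primal-dual pair for 'max c^T x s.t. A x <= b, x >= 0' is:
  Dual:  min b^T y  s.t.  A^T y >= c,  y >= 0.

So the dual LP is:
  minimize  9y1 + 5y2 + 23y3
  subject to:
    y1 + 4y3 >= 2
    y2 + 3y3 >= 5
    y1, y2, y3 >= 0

Solving the primal: x* = (2, 5).
  primal value c^T x* = 29.
Solving the dual: y* = (0, 3.5, 0.5).
  dual value b^T y* = 29.
Strong duality: c^T x* = b^T y*. Confirmed.

29


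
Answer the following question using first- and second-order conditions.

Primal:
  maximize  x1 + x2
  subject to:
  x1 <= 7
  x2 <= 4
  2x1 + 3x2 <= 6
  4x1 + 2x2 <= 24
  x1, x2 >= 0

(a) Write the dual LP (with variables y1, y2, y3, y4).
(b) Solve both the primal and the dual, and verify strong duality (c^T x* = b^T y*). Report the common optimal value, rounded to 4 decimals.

The standard primal-dual pair for 'max c^T x s.t. A x <= b, x >= 0' is:
  Dual:  min b^T y  s.t.  A^T y >= c,  y >= 0.

So the dual LP is:
  minimize  7y1 + 4y2 + 6y3 + 24y4
  subject to:
    y1 + 2y3 + 4y4 >= 1
    y2 + 3y3 + 2y4 >= 1
    y1, y2, y3, y4 >= 0

Solving the primal: x* = (3, 0).
  primal value c^T x* = 3.
Solving the dual: y* = (0, 0, 0.5, 0).
  dual value b^T y* = 3.
Strong duality: c^T x* = b^T y*. Confirmed.

3


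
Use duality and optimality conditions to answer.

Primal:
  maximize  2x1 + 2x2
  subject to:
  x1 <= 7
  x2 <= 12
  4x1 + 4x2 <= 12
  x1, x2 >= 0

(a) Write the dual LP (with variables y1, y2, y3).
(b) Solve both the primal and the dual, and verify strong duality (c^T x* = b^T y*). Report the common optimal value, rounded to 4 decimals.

The standard primal-dual pair for 'max c^T x s.t. A x <= b, x >= 0' is:
  Dual:  min b^T y  s.t.  A^T y >= c,  y >= 0.

So the dual LP is:
  minimize  7y1 + 12y2 + 12y3
  subject to:
    y1 + 4y3 >= 2
    y2 + 4y3 >= 2
    y1, y2, y3 >= 0

Solving the primal: x* = (3, 0).
  primal value c^T x* = 6.
Solving the dual: y* = (0, 0, 0.5).
  dual value b^T y* = 6.
Strong duality: c^T x* = b^T y*. Confirmed.

6


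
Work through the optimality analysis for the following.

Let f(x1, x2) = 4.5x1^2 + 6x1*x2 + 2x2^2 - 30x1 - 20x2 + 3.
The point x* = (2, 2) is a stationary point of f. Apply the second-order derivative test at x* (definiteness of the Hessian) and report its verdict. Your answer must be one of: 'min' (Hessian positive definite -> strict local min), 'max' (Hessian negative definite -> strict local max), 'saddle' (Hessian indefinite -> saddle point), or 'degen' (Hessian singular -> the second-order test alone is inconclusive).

Compute the Hessian H = grad^2 f:
  H = [[9, 6], [6, 4]]
Verify stationarity: grad f(x*) = H x* + g = (0, 0).
Eigenvalues of H: 0, 13.
H has a zero eigenvalue (singular; positive semidefinite but not definite), so H is neither positive definite, negative definite, nor indefinite. The second-order test alone is inconclusive -> degen.
(Indeed, f is constant along the null direction of H through x*, so x* is not a strict local extremum.)

degen


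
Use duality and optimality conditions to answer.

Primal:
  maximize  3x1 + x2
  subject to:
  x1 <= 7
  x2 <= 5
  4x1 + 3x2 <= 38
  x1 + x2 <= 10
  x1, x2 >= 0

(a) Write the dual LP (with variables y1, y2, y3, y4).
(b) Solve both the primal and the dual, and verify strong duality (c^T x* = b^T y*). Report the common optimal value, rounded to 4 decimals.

The standard primal-dual pair for 'max c^T x s.t. A x <= b, x >= 0' is:
  Dual:  min b^T y  s.t.  A^T y >= c,  y >= 0.

So the dual LP is:
  minimize  7y1 + 5y2 + 38y3 + 10y4
  subject to:
    y1 + 4y3 + y4 >= 3
    y2 + 3y3 + y4 >= 1
    y1, y2, y3, y4 >= 0

Solving the primal: x* = (7, 3).
  primal value c^T x* = 24.
Solving the dual: y* = (2, 0, 0, 1).
  dual value b^T y* = 24.
Strong duality: c^T x* = b^T y*. Confirmed.

24


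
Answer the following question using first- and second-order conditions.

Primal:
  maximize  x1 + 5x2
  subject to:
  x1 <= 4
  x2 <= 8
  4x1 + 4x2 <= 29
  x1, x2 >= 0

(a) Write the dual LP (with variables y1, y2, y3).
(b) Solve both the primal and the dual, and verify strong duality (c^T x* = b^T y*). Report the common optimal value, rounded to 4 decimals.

The standard primal-dual pair for 'max c^T x s.t. A x <= b, x >= 0' is:
  Dual:  min b^T y  s.t.  A^T y >= c,  y >= 0.

So the dual LP is:
  minimize  4y1 + 8y2 + 29y3
  subject to:
    y1 + 4y3 >= 1
    y2 + 4y3 >= 5
    y1, y2, y3 >= 0

Solving the primal: x* = (0, 7.25).
  primal value c^T x* = 36.25.
Solving the dual: y* = (0, 0, 1.25).
  dual value b^T y* = 36.25.
Strong duality: c^T x* = b^T y*. Confirmed.

36.25


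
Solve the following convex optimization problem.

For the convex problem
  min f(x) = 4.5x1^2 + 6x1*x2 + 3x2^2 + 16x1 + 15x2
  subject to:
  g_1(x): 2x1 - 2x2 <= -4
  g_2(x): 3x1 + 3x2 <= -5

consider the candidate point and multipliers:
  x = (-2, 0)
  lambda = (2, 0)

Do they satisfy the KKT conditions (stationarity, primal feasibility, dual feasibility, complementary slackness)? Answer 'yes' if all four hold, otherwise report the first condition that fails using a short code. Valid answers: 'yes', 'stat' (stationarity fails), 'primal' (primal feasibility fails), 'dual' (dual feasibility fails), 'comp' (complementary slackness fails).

Gradient of f: grad f(x) = Q x + c = (-2, 3)
Constraint values g_i(x) = a_i^T x - b_i:
  g_1((-2, 0)) = 0
  g_2((-2, 0)) = -1
Stationarity residual: grad f(x) + sum_i lambda_i a_i = (2, -1)
  -> stationarity FAILS
Primal feasibility (all g_i <= 0): OK
Dual feasibility (all lambda_i >= 0): OK
Complementary slackness (lambda_i * g_i(x) = 0 for all i): OK

Verdict: the first failing condition is stationarity -> stat.

stat


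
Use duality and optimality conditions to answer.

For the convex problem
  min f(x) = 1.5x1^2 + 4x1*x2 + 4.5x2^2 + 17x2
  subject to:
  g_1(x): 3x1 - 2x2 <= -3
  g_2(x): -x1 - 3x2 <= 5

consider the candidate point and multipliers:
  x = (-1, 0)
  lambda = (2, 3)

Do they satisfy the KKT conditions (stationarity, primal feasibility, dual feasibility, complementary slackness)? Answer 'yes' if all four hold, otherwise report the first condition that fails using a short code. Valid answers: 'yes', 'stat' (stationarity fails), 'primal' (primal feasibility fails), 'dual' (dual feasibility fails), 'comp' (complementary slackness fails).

Gradient of f: grad f(x) = Q x + c = (-3, 13)
Constraint values g_i(x) = a_i^T x - b_i:
  g_1((-1, 0)) = 0
  g_2((-1, 0)) = -4
Stationarity residual: grad f(x) + sum_i lambda_i a_i = (0, 0)
  -> stationarity OK
Primal feasibility (all g_i <= 0): OK
Dual feasibility (all lambda_i >= 0): OK
Complementary slackness (lambda_i * g_i(x) = 0 for all i): FAILS

Verdict: the first failing condition is complementary_slackness -> comp.

comp


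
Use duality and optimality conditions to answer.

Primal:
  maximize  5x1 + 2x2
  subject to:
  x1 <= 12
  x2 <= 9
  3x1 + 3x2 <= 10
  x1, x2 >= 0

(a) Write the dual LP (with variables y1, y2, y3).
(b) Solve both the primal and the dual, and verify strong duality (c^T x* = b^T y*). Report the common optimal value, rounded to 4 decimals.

The standard primal-dual pair for 'max c^T x s.t. A x <= b, x >= 0' is:
  Dual:  min b^T y  s.t.  A^T y >= c,  y >= 0.

So the dual LP is:
  minimize  12y1 + 9y2 + 10y3
  subject to:
    y1 + 3y3 >= 5
    y2 + 3y3 >= 2
    y1, y2, y3 >= 0

Solving the primal: x* = (3.3333, 0).
  primal value c^T x* = 16.6667.
Solving the dual: y* = (0, 0, 1.6667).
  dual value b^T y* = 16.6667.
Strong duality: c^T x* = b^T y*. Confirmed.

16.6667


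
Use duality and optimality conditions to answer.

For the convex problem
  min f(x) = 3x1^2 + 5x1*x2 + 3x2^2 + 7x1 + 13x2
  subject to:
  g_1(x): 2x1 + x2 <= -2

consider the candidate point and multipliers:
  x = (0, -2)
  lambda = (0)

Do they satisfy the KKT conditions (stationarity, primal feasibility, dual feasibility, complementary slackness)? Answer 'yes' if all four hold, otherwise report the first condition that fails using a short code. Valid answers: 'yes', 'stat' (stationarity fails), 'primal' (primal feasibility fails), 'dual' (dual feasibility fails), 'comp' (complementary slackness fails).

Gradient of f: grad f(x) = Q x + c = (-3, 1)
Constraint values g_i(x) = a_i^T x - b_i:
  g_1((0, -2)) = 0
Stationarity residual: grad f(x) + sum_i lambda_i a_i = (-3, 1)
  -> stationarity FAILS
Primal feasibility (all g_i <= 0): OK
Dual feasibility (all lambda_i >= 0): OK
Complementary slackness (lambda_i * g_i(x) = 0 for all i): OK

Verdict: the first failing condition is stationarity -> stat.

stat


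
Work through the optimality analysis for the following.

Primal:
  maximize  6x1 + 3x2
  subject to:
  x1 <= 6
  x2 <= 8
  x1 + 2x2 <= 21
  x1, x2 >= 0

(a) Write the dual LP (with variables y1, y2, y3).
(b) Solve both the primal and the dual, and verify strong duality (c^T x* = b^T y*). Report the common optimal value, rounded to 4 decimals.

The standard primal-dual pair for 'max c^T x s.t. A x <= b, x >= 0' is:
  Dual:  min b^T y  s.t.  A^T y >= c,  y >= 0.

So the dual LP is:
  minimize  6y1 + 8y2 + 21y3
  subject to:
    y1 + y3 >= 6
    y2 + 2y3 >= 3
    y1, y2, y3 >= 0

Solving the primal: x* = (6, 7.5).
  primal value c^T x* = 58.5.
Solving the dual: y* = (4.5, 0, 1.5).
  dual value b^T y* = 58.5.
Strong duality: c^T x* = b^T y*. Confirmed.

58.5


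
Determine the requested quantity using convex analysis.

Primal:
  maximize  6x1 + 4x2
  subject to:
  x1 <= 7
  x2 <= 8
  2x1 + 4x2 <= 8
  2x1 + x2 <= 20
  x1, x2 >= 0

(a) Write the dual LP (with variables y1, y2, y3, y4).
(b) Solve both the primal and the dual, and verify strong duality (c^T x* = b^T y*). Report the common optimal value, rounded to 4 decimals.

The standard primal-dual pair for 'max c^T x s.t. A x <= b, x >= 0' is:
  Dual:  min b^T y  s.t.  A^T y >= c,  y >= 0.

So the dual LP is:
  minimize  7y1 + 8y2 + 8y3 + 20y4
  subject to:
    y1 + 2y3 + 2y4 >= 6
    y2 + 4y3 + y4 >= 4
    y1, y2, y3, y4 >= 0

Solving the primal: x* = (4, 0).
  primal value c^T x* = 24.
Solving the dual: y* = (0, 0, 3, 0).
  dual value b^T y* = 24.
Strong duality: c^T x* = b^T y*. Confirmed.

24


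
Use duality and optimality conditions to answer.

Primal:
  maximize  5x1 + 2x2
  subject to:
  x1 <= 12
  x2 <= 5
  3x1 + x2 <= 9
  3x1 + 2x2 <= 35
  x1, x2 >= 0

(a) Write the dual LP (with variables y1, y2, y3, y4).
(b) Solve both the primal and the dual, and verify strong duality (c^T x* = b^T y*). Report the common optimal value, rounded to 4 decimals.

The standard primal-dual pair for 'max c^T x s.t. A x <= b, x >= 0' is:
  Dual:  min b^T y  s.t.  A^T y >= c,  y >= 0.

So the dual LP is:
  minimize  12y1 + 5y2 + 9y3 + 35y4
  subject to:
    y1 + 3y3 + 3y4 >= 5
    y2 + y3 + 2y4 >= 2
    y1, y2, y3, y4 >= 0

Solving the primal: x* = (1.3333, 5).
  primal value c^T x* = 16.6667.
Solving the dual: y* = (0, 0.3333, 1.6667, 0).
  dual value b^T y* = 16.6667.
Strong duality: c^T x* = b^T y*. Confirmed.

16.6667


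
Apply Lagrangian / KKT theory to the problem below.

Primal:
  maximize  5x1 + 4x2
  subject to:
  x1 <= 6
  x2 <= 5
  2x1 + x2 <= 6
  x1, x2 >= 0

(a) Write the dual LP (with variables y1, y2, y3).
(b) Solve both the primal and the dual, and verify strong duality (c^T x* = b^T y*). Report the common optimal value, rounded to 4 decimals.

The standard primal-dual pair for 'max c^T x s.t. A x <= b, x >= 0' is:
  Dual:  min b^T y  s.t.  A^T y >= c,  y >= 0.

So the dual LP is:
  minimize  6y1 + 5y2 + 6y3
  subject to:
    y1 + 2y3 >= 5
    y2 + y3 >= 4
    y1, y2, y3 >= 0

Solving the primal: x* = (0.5, 5).
  primal value c^T x* = 22.5.
Solving the dual: y* = (0, 1.5, 2.5).
  dual value b^T y* = 22.5.
Strong duality: c^T x* = b^T y*. Confirmed.

22.5


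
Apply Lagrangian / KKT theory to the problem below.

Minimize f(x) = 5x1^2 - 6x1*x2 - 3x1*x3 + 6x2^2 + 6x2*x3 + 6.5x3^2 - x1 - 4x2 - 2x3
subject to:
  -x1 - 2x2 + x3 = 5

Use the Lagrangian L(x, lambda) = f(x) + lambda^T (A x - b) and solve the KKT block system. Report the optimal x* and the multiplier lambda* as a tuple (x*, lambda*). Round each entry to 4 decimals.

Form the Lagrangian:
  L(x, lambda) = (1/2) x^T Q x + c^T x + lambda^T (A x - b)
Stationarity (grad_x L = 0): Q x + c + A^T lambda = 0.
Primal feasibility: A x = b.

This gives the KKT block system:
  [ Q   A^T ] [ x     ]   [-c ]
  [ A    0  ] [ lambda ] = [ b ]

Solving the linear system:
  x*      = (-1, -1.5, 1)
  lambda* = (-5)
  f(x*)   = 15

x* = (-1, -1.5, 1), lambda* = (-5)


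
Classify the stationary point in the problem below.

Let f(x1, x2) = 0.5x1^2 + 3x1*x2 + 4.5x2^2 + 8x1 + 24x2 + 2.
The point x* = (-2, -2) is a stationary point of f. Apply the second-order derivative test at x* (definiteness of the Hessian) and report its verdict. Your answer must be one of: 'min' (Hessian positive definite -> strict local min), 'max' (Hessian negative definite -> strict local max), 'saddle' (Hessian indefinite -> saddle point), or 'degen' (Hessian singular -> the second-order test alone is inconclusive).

Compute the Hessian H = grad^2 f:
  H = [[1, 3], [3, 9]]
Verify stationarity: grad f(x*) = H x* + g = (0, 0).
Eigenvalues of H: 0, 10.
H has a zero eigenvalue (singular; positive semidefinite but not definite), so H is neither positive definite, negative definite, nor indefinite. The second-order test alone is inconclusive -> degen.
(Indeed, f is constant along the null direction of H through x*, so x* is not a strict local extremum.)

degen


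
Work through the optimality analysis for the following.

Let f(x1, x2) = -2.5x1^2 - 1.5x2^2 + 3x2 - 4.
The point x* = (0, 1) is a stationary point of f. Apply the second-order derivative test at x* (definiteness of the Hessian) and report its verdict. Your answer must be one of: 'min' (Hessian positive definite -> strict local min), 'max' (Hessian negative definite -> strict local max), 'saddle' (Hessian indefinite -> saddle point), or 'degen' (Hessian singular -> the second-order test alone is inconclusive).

Compute the Hessian H = grad^2 f:
  H = [[-5, 0], [0, -3]]
Verify stationarity: grad f(x*) = H x* + g = (0, 0).
Eigenvalues of H: -5, -3.
Both eigenvalues < 0, so H is negative definite -> x* is a strict local max.

max


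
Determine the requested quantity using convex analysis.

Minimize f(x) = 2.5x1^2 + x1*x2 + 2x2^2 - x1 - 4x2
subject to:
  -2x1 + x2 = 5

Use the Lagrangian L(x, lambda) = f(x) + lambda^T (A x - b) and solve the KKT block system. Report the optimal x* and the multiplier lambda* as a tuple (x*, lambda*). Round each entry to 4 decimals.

Form the Lagrangian:
  L(x, lambda) = (1/2) x^T Q x + c^T x + lambda^T (A x - b)
Stationarity (grad_x L = 0): Q x + c + A^T lambda = 0.
Primal feasibility: A x = b.

This gives the KKT block system:
  [ Q   A^T ] [ x     ]   [-c ]
  [ A    0  ] [ lambda ] = [ b ]

Solving the linear system:
  x*      = (-1.44, 2.12)
  lambda* = (-3.04)
  f(x*)   = 4.08

x* = (-1.44, 2.12), lambda* = (-3.04)


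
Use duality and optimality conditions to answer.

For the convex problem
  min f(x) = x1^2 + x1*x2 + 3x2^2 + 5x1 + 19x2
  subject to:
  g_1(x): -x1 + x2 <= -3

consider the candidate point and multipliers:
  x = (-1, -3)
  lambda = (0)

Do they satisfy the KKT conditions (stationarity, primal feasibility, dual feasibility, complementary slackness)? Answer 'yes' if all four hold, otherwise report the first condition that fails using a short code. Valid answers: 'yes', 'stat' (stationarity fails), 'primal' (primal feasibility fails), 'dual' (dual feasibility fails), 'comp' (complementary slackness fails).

Gradient of f: grad f(x) = Q x + c = (0, 0)
Constraint values g_i(x) = a_i^T x - b_i:
  g_1((-1, -3)) = 1
Stationarity residual: grad f(x) + sum_i lambda_i a_i = (0, 0)
  -> stationarity OK
Primal feasibility (all g_i <= 0): FAILS
Dual feasibility (all lambda_i >= 0): OK
Complementary slackness (lambda_i * g_i(x) = 0 for all i): OK

Verdict: the first failing condition is primal_feasibility -> primal.

primal


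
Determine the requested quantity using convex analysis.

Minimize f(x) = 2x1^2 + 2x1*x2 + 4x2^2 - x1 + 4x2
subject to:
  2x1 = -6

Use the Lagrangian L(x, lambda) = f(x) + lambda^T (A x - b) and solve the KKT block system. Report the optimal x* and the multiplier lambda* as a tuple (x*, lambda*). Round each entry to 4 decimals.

Form the Lagrangian:
  L(x, lambda) = (1/2) x^T Q x + c^T x + lambda^T (A x - b)
Stationarity (grad_x L = 0): Q x + c + A^T lambda = 0.
Primal feasibility: A x = b.

This gives the KKT block system:
  [ Q   A^T ] [ x     ]   [-c ]
  [ A    0  ] [ lambda ] = [ b ]

Solving the linear system:
  x*      = (-3, 0.25)
  lambda* = (6.25)
  f(x*)   = 20.75

x* = (-3, 0.25), lambda* = (6.25)


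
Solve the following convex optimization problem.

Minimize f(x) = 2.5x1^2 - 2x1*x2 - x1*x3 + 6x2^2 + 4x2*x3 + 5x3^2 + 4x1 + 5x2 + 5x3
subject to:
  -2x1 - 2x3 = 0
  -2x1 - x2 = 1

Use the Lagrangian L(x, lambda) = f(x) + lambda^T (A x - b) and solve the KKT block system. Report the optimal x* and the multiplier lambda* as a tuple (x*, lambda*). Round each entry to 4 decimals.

Form the Lagrangian:
  L(x, lambda) = (1/2) x^T Q x + c^T x + lambda^T (A x - b)
Stationarity (grad_x L = 0): Q x + c + A^T lambda = 0.
Primal feasibility: A x = b.

This gives the KKT block system:
  [ Q   A^T ] [ x     ]   [-c ]
  [ A    0  ] [ lambda ] = [ b ]

Solving the linear system:
  x*      = (-0.2135, -0.573, 0.2135)
  lambda* = (2.5281, -0.5955)
  f(x*)   = -1.0281

x* = (-0.2135, -0.573, 0.2135), lambda* = (2.5281, -0.5955)


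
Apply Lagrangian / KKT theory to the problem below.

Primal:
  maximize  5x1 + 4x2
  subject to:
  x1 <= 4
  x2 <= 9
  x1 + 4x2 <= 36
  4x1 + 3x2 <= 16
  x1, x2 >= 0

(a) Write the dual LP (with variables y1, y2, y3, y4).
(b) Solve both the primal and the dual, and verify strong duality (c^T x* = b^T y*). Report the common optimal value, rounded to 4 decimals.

The standard primal-dual pair for 'max c^T x s.t. A x <= b, x >= 0' is:
  Dual:  min b^T y  s.t.  A^T y >= c,  y >= 0.

So the dual LP is:
  minimize  4y1 + 9y2 + 36y3 + 16y4
  subject to:
    y1 + y3 + 4y4 >= 5
    y2 + 4y3 + 3y4 >= 4
    y1, y2, y3, y4 >= 0

Solving the primal: x* = (0, 5.3333).
  primal value c^T x* = 21.3333.
Solving the dual: y* = (0, 0, 0, 1.3333).
  dual value b^T y* = 21.3333.
Strong duality: c^T x* = b^T y*. Confirmed.

21.3333


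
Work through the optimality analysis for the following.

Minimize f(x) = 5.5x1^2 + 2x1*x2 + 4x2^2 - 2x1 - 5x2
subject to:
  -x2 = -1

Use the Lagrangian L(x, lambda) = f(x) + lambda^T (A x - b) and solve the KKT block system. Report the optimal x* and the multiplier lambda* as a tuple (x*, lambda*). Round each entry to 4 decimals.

Form the Lagrangian:
  L(x, lambda) = (1/2) x^T Q x + c^T x + lambda^T (A x - b)
Stationarity (grad_x L = 0): Q x + c + A^T lambda = 0.
Primal feasibility: A x = b.

This gives the KKT block system:
  [ Q   A^T ] [ x     ]   [-c ]
  [ A    0  ] [ lambda ] = [ b ]

Solving the linear system:
  x*      = (0, 1)
  lambda* = (3)
  f(x*)   = -1

x* = (0, 1), lambda* = (3)


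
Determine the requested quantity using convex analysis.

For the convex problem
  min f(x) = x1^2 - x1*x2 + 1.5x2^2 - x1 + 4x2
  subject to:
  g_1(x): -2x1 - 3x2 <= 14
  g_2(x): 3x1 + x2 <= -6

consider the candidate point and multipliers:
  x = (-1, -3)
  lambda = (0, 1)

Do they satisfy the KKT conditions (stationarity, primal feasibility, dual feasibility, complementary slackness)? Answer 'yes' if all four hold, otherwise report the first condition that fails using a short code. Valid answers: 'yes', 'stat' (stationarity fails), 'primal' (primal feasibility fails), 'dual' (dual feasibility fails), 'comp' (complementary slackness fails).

Gradient of f: grad f(x) = Q x + c = (0, -4)
Constraint values g_i(x) = a_i^T x - b_i:
  g_1((-1, -3)) = -3
  g_2((-1, -3)) = 0
Stationarity residual: grad f(x) + sum_i lambda_i a_i = (3, -3)
  -> stationarity FAILS
Primal feasibility (all g_i <= 0): OK
Dual feasibility (all lambda_i >= 0): OK
Complementary slackness (lambda_i * g_i(x) = 0 for all i): OK

Verdict: the first failing condition is stationarity -> stat.

stat


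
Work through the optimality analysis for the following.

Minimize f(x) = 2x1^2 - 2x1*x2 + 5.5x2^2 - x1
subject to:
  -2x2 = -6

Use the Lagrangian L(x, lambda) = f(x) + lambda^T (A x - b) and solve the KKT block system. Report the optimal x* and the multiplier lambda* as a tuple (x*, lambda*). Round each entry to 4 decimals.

Form the Lagrangian:
  L(x, lambda) = (1/2) x^T Q x + c^T x + lambda^T (A x - b)
Stationarity (grad_x L = 0): Q x + c + A^T lambda = 0.
Primal feasibility: A x = b.

This gives the KKT block system:
  [ Q   A^T ] [ x     ]   [-c ]
  [ A    0  ] [ lambda ] = [ b ]

Solving the linear system:
  x*      = (1.75, 3)
  lambda* = (14.75)
  f(x*)   = 43.375

x* = (1.75, 3), lambda* = (14.75)


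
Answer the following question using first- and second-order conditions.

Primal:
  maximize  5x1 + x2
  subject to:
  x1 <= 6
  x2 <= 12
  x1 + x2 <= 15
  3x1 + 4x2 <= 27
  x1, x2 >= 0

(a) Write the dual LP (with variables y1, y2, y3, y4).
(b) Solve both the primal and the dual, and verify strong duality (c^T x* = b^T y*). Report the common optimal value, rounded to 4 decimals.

The standard primal-dual pair for 'max c^T x s.t. A x <= b, x >= 0' is:
  Dual:  min b^T y  s.t.  A^T y >= c,  y >= 0.

So the dual LP is:
  minimize  6y1 + 12y2 + 15y3 + 27y4
  subject to:
    y1 + y3 + 3y4 >= 5
    y2 + y3 + 4y4 >= 1
    y1, y2, y3, y4 >= 0

Solving the primal: x* = (6, 2.25).
  primal value c^T x* = 32.25.
Solving the dual: y* = (4.25, 0, 0, 0.25).
  dual value b^T y* = 32.25.
Strong duality: c^T x* = b^T y*. Confirmed.

32.25


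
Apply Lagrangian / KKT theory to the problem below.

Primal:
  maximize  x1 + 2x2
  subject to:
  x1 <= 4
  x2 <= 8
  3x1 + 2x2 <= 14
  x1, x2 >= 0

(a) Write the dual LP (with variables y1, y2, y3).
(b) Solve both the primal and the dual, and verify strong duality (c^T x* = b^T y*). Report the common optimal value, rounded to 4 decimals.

The standard primal-dual pair for 'max c^T x s.t. A x <= b, x >= 0' is:
  Dual:  min b^T y  s.t.  A^T y >= c,  y >= 0.

So the dual LP is:
  minimize  4y1 + 8y2 + 14y3
  subject to:
    y1 + 3y3 >= 1
    y2 + 2y3 >= 2
    y1, y2, y3 >= 0

Solving the primal: x* = (0, 7).
  primal value c^T x* = 14.
Solving the dual: y* = (0, 0, 1).
  dual value b^T y* = 14.
Strong duality: c^T x* = b^T y*. Confirmed.

14


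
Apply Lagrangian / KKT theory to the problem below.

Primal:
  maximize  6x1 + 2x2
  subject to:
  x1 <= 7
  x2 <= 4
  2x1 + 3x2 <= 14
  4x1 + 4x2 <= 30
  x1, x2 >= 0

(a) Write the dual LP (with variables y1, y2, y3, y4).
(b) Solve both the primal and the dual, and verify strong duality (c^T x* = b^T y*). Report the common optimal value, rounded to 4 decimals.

The standard primal-dual pair for 'max c^T x s.t. A x <= b, x >= 0' is:
  Dual:  min b^T y  s.t.  A^T y >= c,  y >= 0.

So the dual LP is:
  minimize  7y1 + 4y2 + 14y3 + 30y4
  subject to:
    y1 + 2y3 + 4y4 >= 6
    y2 + 3y3 + 4y4 >= 2
    y1, y2, y3, y4 >= 0

Solving the primal: x* = (7, 0).
  primal value c^T x* = 42.
Solving the dual: y* = (0, 0, 3, 0).
  dual value b^T y* = 42.
Strong duality: c^T x* = b^T y*. Confirmed.

42


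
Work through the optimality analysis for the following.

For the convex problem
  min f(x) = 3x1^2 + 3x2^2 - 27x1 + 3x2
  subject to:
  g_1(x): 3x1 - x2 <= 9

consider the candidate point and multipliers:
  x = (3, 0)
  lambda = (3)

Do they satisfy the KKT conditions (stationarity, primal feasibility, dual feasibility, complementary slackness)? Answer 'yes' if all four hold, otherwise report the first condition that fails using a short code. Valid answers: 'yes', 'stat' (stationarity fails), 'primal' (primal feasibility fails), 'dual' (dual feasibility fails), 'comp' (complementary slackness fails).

Gradient of f: grad f(x) = Q x + c = (-9, 3)
Constraint values g_i(x) = a_i^T x - b_i:
  g_1((3, 0)) = 0
Stationarity residual: grad f(x) + sum_i lambda_i a_i = (0, 0)
  -> stationarity OK
Primal feasibility (all g_i <= 0): OK
Dual feasibility (all lambda_i >= 0): OK
Complementary slackness (lambda_i * g_i(x) = 0 for all i): OK

Verdict: yes, KKT holds.

yes


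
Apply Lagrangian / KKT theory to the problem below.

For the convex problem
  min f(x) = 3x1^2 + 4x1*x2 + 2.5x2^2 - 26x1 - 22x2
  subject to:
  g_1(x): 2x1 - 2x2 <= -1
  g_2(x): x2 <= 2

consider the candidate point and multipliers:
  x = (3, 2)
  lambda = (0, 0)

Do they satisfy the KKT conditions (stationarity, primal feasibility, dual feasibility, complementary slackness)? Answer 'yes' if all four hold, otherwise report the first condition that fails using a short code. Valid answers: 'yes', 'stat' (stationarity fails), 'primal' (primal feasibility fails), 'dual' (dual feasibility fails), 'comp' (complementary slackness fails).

Gradient of f: grad f(x) = Q x + c = (0, 0)
Constraint values g_i(x) = a_i^T x - b_i:
  g_1((3, 2)) = 3
  g_2((3, 2)) = 0
Stationarity residual: grad f(x) + sum_i lambda_i a_i = (0, 0)
  -> stationarity OK
Primal feasibility (all g_i <= 0): FAILS
Dual feasibility (all lambda_i >= 0): OK
Complementary slackness (lambda_i * g_i(x) = 0 for all i): OK

Verdict: the first failing condition is primal_feasibility -> primal.

primal


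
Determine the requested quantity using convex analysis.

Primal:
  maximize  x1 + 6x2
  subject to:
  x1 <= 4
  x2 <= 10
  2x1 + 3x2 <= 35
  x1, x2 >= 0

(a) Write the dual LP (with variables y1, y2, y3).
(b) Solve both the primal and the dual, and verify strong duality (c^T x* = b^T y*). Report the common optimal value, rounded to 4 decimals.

The standard primal-dual pair for 'max c^T x s.t. A x <= b, x >= 0' is:
  Dual:  min b^T y  s.t.  A^T y >= c,  y >= 0.

So the dual LP is:
  minimize  4y1 + 10y2 + 35y3
  subject to:
    y1 + 2y3 >= 1
    y2 + 3y3 >= 6
    y1, y2, y3 >= 0

Solving the primal: x* = (2.5, 10).
  primal value c^T x* = 62.5.
Solving the dual: y* = (0, 4.5, 0.5).
  dual value b^T y* = 62.5.
Strong duality: c^T x* = b^T y*. Confirmed.

62.5


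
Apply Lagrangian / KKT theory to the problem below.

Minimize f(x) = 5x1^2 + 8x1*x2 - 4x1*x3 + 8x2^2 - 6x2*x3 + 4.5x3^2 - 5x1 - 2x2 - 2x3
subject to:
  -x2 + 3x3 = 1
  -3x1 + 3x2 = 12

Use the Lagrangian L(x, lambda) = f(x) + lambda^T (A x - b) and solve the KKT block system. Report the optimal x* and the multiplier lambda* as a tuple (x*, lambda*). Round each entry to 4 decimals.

Form the Lagrangian:
  L(x, lambda) = (1/2) x^T Q x + c^T x + lambda^T (A x - b)
Stationarity (grad_x L = 0): Q x + c + A^T lambda = 0.
Primal feasibility: A x = b.

This gives the KKT block system:
  [ Q   A^T ] [ x     ]   [-c ]
  [ A    0  ] [ lambda ] = [ b ]

Solving the linear system:
  x*      = (-1.8899, 2.1101, 1.0367)
  lambda* = (-0.7431, -3.7217)
  f(x*)   = 24.2798

x* = (-1.8899, 2.1101, 1.0367), lambda* = (-0.7431, -3.7217)


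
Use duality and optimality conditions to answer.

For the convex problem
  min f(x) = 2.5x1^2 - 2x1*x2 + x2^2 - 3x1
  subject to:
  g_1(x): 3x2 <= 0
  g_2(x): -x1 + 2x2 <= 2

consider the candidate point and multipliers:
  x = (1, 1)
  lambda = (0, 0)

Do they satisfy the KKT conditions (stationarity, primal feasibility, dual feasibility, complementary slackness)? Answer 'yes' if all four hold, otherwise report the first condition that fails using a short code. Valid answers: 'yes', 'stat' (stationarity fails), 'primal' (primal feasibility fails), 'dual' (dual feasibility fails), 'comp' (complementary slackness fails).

Gradient of f: grad f(x) = Q x + c = (0, 0)
Constraint values g_i(x) = a_i^T x - b_i:
  g_1((1, 1)) = 3
  g_2((1, 1)) = -1
Stationarity residual: grad f(x) + sum_i lambda_i a_i = (0, 0)
  -> stationarity OK
Primal feasibility (all g_i <= 0): FAILS
Dual feasibility (all lambda_i >= 0): OK
Complementary slackness (lambda_i * g_i(x) = 0 for all i): OK

Verdict: the first failing condition is primal_feasibility -> primal.

primal


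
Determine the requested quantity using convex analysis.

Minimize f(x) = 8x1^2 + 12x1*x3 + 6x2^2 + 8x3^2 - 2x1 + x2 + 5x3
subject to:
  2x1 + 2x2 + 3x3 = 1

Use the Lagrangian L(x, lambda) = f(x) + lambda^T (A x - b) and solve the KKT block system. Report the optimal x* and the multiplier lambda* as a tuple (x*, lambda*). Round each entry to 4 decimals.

Form the Lagrangian:
  L(x, lambda) = (1/2) x^T Q x + c^T x + lambda^T (A x - b)
Stationarity (grad_x L = 0): Q x + c + A^T lambda = 0.
Primal feasibility: A x = b.

This gives the KKT block system:
  [ Q   A^T ] [ x     ]   [-c ]
  [ A    0  ] [ lambda ] = [ b ]

Solving the linear system:
  x*      = (0.7303, 0.3421, -0.3816)
  lambda* = (-2.5526)
  f(x*)   = -0.2368

x* = (0.7303, 0.3421, -0.3816), lambda* = (-2.5526)


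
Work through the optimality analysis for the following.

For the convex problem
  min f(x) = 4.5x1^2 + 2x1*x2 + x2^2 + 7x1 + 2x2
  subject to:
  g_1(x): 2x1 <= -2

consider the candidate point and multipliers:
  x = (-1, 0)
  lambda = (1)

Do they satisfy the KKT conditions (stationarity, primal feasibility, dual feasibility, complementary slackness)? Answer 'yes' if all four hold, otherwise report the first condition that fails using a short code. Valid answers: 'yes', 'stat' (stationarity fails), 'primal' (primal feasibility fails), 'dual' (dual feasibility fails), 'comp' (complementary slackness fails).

Gradient of f: grad f(x) = Q x + c = (-2, 0)
Constraint values g_i(x) = a_i^T x - b_i:
  g_1((-1, 0)) = 0
Stationarity residual: grad f(x) + sum_i lambda_i a_i = (0, 0)
  -> stationarity OK
Primal feasibility (all g_i <= 0): OK
Dual feasibility (all lambda_i >= 0): OK
Complementary slackness (lambda_i * g_i(x) = 0 for all i): OK

Verdict: yes, KKT holds.

yes


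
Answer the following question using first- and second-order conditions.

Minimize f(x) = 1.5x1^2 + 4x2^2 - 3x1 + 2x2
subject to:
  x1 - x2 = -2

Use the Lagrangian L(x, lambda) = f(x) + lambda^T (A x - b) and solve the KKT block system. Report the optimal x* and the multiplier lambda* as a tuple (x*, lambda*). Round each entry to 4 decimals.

Form the Lagrangian:
  L(x, lambda) = (1/2) x^T Q x + c^T x + lambda^T (A x - b)
Stationarity (grad_x L = 0): Q x + c + A^T lambda = 0.
Primal feasibility: A x = b.

This gives the KKT block system:
  [ Q   A^T ] [ x     ]   [-c ]
  [ A    0  ] [ lambda ] = [ b ]

Solving the linear system:
  x*      = (-1.3636, 0.6364)
  lambda* = (7.0909)
  f(x*)   = 9.7727

x* = (-1.3636, 0.6364), lambda* = (7.0909)


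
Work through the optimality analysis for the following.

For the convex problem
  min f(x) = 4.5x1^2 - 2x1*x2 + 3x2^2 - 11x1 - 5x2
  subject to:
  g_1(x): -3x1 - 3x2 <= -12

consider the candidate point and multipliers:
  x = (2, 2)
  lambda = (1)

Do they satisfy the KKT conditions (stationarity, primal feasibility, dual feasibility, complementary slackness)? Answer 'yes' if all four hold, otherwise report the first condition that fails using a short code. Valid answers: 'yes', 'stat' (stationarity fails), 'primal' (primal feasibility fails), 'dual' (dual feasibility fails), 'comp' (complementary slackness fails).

Gradient of f: grad f(x) = Q x + c = (3, 3)
Constraint values g_i(x) = a_i^T x - b_i:
  g_1((2, 2)) = 0
Stationarity residual: grad f(x) + sum_i lambda_i a_i = (0, 0)
  -> stationarity OK
Primal feasibility (all g_i <= 0): OK
Dual feasibility (all lambda_i >= 0): OK
Complementary slackness (lambda_i * g_i(x) = 0 for all i): OK

Verdict: yes, KKT holds.

yes


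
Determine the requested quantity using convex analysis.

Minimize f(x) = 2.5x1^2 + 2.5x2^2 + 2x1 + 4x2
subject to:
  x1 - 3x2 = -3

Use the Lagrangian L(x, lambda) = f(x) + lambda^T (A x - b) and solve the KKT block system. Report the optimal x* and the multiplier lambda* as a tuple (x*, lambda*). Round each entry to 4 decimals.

Form the Lagrangian:
  L(x, lambda) = (1/2) x^T Q x + c^T x + lambda^T (A x - b)
Stationarity (grad_x L = 0): Q x + c + A^T lambda = 0.
Primal feasibility: A x = b.

This gives the KKT block system:
  [ Q   A^T ] [ x     ]   [-c ]
  [ A    0  ] [ lambda ] = [ b ]

Solving the linear system:
  x*      = (-0.9, 0.7)
  lambda* = (2.5)
  f(x*)   = 4.25

x* = (-0.9, 0.7), lambda* = (2.5)


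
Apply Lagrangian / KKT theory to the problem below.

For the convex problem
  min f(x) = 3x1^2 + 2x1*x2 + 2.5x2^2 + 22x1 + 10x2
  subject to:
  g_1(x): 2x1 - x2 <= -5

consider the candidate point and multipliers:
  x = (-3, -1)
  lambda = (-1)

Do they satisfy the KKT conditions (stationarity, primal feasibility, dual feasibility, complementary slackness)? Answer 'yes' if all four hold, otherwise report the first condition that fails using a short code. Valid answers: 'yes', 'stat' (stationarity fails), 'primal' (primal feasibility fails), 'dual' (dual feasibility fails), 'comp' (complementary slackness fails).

Gradient of f: grad f(x) = Q x + c = (2, -1)
Constraint values g_i(x) = a_i^T x - b_i:
  g_1((-3, -1)) = 0
Stationarity residual: grad f(x) + sum_i lambda_i a_i = (0, 0)
  -> stationarity OK
Primal feasibility (all g_i <= 0): OK
Dual feasibility (all lambda_i >= 0): FAILS
Complementary slackness (lambda_i * g_i(x) = 0 for all i): OK

Verdict: the first failing condition is dual_feasibility -> dual.

dual


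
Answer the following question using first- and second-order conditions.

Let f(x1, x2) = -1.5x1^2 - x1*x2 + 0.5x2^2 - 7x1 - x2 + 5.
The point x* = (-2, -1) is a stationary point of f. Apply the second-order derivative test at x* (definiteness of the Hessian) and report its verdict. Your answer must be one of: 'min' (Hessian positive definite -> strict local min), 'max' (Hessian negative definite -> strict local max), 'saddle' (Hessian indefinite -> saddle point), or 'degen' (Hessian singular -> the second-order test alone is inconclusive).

Compute the Hessian H = grad^2 f:
  H = [[-3, -1], [-1, 1]]
Verify stationarity: grad f(x*) = H x* + g = (0, 0).
Eigenvalues of H: -3.2361, 1.2361.
Eigenvalues have mixed signs, so H is indefinite -> x* is a saddle point.

saddle


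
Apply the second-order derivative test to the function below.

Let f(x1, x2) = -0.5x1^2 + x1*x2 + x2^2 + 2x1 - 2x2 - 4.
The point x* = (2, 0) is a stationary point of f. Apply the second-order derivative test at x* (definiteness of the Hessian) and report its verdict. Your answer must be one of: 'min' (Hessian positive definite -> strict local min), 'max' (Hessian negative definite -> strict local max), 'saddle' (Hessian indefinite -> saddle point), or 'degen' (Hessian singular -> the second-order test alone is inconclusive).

Compute the Hessian H = grad^2 f:
  H = [[-1, 1], [1, 2]]
Verify stationarity: grad f(x*) = H x* + g = (0, 0).
Eigenvalues of H: -1.3028, 2.3028.
Eigenvalues have mixed signs, so H is indefinite -> x* is a saddle point.

saddle


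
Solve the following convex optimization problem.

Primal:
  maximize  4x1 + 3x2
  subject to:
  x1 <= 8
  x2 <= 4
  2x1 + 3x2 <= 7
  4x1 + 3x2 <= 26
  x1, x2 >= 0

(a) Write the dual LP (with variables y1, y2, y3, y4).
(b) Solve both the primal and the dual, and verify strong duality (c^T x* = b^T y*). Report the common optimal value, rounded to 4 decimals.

The standard primal-dual pair for 'max c^T x s.t. A x <= b, x >= 0' is:
  Dual:  min b^T y  s.t.  A^T y >= c,  y >= 0.

So the dual LP is:
  minimize  8y1 + 4y2 + 7y3 + 26y4
  subject to:
    y1 + 2y3 + 4y4 >= 4
    y2 + 3y3 + 3y4 >= 3
    y1, y2, y3, y4 >= 0

Solving the primal: x* = (3.5, 0).
  primal value c^T x* = 14.
Solving the dual: y* = (0, 0, 2, 0).
  dual value b^T y* = 14.
Strong duality: c^T x* = b^T y*. Confirmed.

14


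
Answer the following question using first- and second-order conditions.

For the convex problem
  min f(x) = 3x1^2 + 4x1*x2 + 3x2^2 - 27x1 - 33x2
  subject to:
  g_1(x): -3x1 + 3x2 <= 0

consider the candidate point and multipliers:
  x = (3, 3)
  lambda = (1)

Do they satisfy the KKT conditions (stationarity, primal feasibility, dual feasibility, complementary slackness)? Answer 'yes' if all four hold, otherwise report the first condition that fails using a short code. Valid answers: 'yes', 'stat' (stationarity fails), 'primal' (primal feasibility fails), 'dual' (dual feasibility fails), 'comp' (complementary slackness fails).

Gradient of f: grad f(x) = Q x + c = (3, -3)
Constraint values g_i(x) = a_i^T x - b_i:
  g_1((3, 3)) = 0
Stationarity residual: grad f(x) + sum_i lambda_i a_i = (0, 0)
  -> stationarity OK
Primal feasibility (all g_i <= 0): OK
Dual feasibility (all lambda_i >= 0): OK
Complementary slackness (lambda_i * g_i(x) = 0 for all i): OK

Verdict: yes, KKT holds.

yes


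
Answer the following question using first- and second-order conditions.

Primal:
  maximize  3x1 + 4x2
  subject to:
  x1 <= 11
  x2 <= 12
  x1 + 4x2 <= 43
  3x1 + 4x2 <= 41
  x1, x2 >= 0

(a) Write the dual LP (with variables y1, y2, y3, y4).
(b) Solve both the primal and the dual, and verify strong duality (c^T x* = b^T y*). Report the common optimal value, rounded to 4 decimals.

The standard primal-dual pair for 'max c^T x s.t. A x <= b, x >= 0' is:
  Dual:  min b^T y  s.t.  A^T y >= c,  y >= 0.

So the dual LP is:
  minimize  11y1 + 12y2 + 43y3 + 41y4
  subject to:
    y1 + y3 + 3y4 >= 3
    y2 + 4y3 + 4y4 >= 4
    y1, y2, y3, y4 >= 0

Solving the primal: x* = (11, 2).
  primal value c^T x* = 41.
Solving the dual: y* = (0, 0, 0, 1).
  dual value b^T y* = 41.
Strong duality: c^T x* = b^T y*. Confirmed.

41
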